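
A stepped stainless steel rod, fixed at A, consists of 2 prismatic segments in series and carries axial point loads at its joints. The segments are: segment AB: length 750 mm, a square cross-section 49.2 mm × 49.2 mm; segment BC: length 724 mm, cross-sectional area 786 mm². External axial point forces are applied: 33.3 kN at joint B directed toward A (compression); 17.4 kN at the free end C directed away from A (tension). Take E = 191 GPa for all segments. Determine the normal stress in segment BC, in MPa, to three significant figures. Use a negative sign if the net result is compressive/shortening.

22.1 MPa

Internal axial forces (sectioning from the free end, tension +): N_BC = 17.4 kN, N_AB = -15.9 kN.
σ_BC = N_BC/A_BC = 17400/786 = 22.14 MPa.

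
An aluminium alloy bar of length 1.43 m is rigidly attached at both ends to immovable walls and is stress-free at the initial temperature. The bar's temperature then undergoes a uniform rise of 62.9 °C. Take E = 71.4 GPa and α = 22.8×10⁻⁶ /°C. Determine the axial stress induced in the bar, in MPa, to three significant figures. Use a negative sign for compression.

Free thermal expansion αLΔT = 22.8e-6 · 1430 · 62.9 = 2.051 mm.
The walls impose strain ε = −(2.051)/1430 = -1.4341e-03; σ = Eε = 71400 · -1.4341e-03 = -102.4 MPa.

-102 MPa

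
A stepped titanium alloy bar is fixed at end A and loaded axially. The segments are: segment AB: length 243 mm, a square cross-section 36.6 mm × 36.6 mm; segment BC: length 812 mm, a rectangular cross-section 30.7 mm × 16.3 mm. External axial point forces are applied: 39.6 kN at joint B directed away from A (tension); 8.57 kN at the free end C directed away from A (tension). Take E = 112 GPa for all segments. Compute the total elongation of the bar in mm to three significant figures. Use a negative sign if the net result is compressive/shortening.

0.202 mm

Internal axial forces (sectioning from the free end, tension +): N_BC = 8.57 kN, N_AB = 48.17 kN.
A_AB = 1340 mm².
A_BC = 500.4 mm².
δ_AB = 48170·243/(1340·112000) = 0.07802 mm
δ_BC = 8570·812/(500.4·112000) = 0.1242 mm
δ = Σδ_i = 0.2022 mm.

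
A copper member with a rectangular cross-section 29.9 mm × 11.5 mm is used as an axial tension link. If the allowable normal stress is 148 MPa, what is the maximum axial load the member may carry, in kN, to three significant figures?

A = 343.8 mm².
P_max = σ_allow · A = 148 · 343.8 = 50890 N = 50.89 kN.

50.9 kN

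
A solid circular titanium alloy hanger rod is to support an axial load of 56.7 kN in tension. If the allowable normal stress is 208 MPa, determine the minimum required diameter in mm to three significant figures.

Required area A ≥ P/σ_allow = 56700/208 = 272.6 mm².
For a solid circular section, d ≥ √(4A/π) = 18.63 mm.

18.6 mm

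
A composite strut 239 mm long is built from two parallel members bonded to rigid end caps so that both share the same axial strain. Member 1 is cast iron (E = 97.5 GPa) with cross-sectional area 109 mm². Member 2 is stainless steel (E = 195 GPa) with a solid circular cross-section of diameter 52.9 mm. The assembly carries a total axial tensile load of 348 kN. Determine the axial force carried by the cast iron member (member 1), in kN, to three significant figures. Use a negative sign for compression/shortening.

8.42 kN

A_2 = 2198 mm².
Equal strain + equilibrium ⇒ each member carries load in proportion to AE: A₁E₁ = 10630000 N, A₂E₂ = 428600000 N, ΣAE = 439200000 N.
F₁ = P·A₁E₁/ΣAE = 348000·10630000/439200000 = 8420 N.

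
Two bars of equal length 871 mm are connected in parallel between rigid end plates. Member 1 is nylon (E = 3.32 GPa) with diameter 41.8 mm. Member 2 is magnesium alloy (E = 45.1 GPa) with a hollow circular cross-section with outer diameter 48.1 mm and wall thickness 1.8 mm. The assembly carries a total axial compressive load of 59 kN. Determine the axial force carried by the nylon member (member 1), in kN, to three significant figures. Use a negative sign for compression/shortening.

A_1 = 1372 mm².
A_2 = 261.8 mm².
Equal strain + equilibrium ⇒ each member carries load in proportion to AE: A₁E₁ = 4556000 N, A₂E₂ = 11810000 N, ΣAE = 16360000 N.
F₁ = P·A₁E₁/ΣAE = -59000·4556000/16360000 = -16430 N.

-16.4 kN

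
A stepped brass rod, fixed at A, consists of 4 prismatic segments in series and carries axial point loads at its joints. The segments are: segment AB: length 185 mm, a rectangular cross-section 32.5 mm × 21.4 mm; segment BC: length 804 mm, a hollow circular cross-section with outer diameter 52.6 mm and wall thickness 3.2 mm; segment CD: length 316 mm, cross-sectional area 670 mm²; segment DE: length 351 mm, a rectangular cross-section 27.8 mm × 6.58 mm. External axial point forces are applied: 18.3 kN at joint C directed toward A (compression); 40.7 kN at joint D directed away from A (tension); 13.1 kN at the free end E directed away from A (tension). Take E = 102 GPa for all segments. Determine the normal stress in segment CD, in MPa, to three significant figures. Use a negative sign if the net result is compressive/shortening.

Internal axial forces (sectioning from the free end, tension +): N_DE = 13.1 kN, N_CD = 53.8 kN, N_BC = 35.5 kN, N_AB = 35.5 kN.
σ_CD = N_CD/A_CD = 53800/670 = 80.3 MPa.

80.3 MPa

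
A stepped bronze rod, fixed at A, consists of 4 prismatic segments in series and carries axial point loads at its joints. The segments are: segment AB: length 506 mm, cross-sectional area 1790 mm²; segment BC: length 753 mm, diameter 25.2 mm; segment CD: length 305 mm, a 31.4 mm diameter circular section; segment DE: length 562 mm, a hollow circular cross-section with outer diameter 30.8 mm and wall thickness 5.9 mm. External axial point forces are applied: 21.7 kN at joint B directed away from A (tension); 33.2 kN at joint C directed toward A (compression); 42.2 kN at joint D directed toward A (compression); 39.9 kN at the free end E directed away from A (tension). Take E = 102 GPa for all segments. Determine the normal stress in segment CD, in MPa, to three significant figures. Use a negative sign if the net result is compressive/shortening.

-2.97 MPa

Internal axial forces (sectioning from the free end, tension +): N_DE = 39.9 kN, N_CD = -2.3 kN, N_BC = -35.5 kN, N_AB = -13.8 kN.
A_CD = 774.4 mm².
σ_CD = N_CD/A_CD = -2300/774.4 = -2.97 MPa.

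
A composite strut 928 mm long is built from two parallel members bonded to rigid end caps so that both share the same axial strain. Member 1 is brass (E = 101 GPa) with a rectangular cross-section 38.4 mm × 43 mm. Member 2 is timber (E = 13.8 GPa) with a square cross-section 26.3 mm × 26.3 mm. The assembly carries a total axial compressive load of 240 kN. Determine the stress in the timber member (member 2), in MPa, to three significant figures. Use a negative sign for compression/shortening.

-18.8 MPa

A_1 = 1651 mm².
A_2 = 691.7 mm².
Equal strain + equilibrium ⇒ each member carries load in proportion to AE: A₁E₁ = 166800000 N, A₂E₂ = 9545000 N, ΣAE = 176300000 N.
σ₂ = P·E₂/ΣAE = -240000·13800/176300000 = -18.78 MPa.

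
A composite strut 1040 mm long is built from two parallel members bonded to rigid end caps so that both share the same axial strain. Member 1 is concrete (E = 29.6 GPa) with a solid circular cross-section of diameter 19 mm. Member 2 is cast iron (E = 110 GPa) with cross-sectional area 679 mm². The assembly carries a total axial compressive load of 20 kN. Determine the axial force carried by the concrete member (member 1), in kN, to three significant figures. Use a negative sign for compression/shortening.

A_1 = 283.5 mm².
Equal strain + equilibrium ⇒ each member carries load in proportion to AE: A₁E₁ = 8392000 N, A₂E₂ = 74690000 N, ΣAE = 83080000 N.
F₁ = P·A₁E₁/ΣAE = -20000·8392000/83080000 = -2020 N.

-2.02 kN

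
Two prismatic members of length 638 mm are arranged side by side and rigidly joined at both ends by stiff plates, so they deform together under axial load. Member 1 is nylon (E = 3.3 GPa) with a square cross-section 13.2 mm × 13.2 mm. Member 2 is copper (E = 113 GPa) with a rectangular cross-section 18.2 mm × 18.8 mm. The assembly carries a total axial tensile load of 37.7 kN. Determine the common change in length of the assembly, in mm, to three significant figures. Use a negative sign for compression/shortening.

A_1 = 174.2 mm².
A_2 = 342.2 mm².
Equal strain + equilibrium ⇒ each member carries load in proportion to AE: A₁E₁ = 575000 N, A₂E₂ = 38660000 N, ΣAE = 39240000 N.
δ = PL/ΣAE = 37700·638/39240000 = 0.613 mm.

0.613 mm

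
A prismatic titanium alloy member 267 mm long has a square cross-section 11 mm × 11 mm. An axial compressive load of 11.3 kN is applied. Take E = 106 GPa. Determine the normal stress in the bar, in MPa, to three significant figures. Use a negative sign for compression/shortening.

A = 121 mm².
σ = N/A = -11300/121 = -93.39 MPa.

-93.4 MPa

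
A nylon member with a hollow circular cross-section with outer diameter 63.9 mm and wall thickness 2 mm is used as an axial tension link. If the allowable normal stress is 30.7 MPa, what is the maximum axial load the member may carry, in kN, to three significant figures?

11.9 kN

A = 388.9 mm².
P_max = σ_allow · A = 30.7 · 388.9 = 11940 N = 11.94 kN.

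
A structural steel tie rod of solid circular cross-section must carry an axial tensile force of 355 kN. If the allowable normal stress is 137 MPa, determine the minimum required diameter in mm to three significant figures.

Required area A ≥ P/σ_allow = 355000/137 = 2591 mm².
For a solid circular section, d ≥ √(4A/π) = 57.44 mm.

57.4 mm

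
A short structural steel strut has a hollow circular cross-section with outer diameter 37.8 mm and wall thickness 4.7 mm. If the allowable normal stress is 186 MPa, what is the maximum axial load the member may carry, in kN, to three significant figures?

90.9 kN

A = 488.7 mm².
P_max = σ_allow · A = 186 · 488.7 = 90910 N = 90.91 kN.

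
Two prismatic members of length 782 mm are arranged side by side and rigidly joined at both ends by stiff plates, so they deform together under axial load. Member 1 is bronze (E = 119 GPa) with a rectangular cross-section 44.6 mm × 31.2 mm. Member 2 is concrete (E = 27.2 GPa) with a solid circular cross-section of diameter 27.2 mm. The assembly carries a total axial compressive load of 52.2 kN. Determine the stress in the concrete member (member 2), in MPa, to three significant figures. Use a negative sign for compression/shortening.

-7.83 MPa

A_1 = 1392 mm².
A_2 = 581.1 mm².
Equal strain + equilibrium ⇒ each member carries load in proportion to AE: A₁E₁ = 165600000 N, A₂E₂ = 15810000 N, ΣAE = 181400000 N.
σ₂ = P·E₂/ΣAE = -52200·27200/181400000 = -7.827 MPa.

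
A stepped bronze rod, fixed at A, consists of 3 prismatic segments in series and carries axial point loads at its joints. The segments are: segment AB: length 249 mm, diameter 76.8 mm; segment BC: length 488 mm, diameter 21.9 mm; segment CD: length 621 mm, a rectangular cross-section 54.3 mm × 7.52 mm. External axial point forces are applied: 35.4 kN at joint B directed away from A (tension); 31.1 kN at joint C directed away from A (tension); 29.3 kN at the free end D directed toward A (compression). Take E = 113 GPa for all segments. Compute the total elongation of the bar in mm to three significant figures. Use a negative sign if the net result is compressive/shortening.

-0.356 mm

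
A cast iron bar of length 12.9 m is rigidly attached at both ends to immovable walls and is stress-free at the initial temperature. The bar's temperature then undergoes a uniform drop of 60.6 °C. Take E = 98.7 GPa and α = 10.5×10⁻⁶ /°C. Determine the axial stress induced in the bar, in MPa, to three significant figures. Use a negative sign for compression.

Free thermal expansion αLΔT = 10.5e-6 · 12900 · -60.6 = -8.208 mm.
The walls impose strain ε = −(-8.208)/12900 = 6.3630e-04; σ = Eε = 98700 · 6.3630e-04 = 62.8 MPa.

62.8 MPa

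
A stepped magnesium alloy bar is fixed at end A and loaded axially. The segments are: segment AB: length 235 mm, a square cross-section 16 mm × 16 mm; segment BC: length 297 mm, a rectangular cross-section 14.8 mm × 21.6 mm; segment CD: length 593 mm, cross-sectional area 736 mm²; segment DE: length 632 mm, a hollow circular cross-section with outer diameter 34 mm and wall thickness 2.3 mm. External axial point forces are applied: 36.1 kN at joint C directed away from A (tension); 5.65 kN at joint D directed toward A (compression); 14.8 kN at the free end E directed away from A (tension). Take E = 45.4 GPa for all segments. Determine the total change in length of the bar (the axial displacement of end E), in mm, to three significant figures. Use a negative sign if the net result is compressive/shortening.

2.90 mm

Internal axial forces (sectioning from the free end, tension +): N_DE = 14.8 kN, N_CD = 9.15 kN, N_BC = 45.25 kN, N_AB = 45.25 kN.
A_AB = 256 mm².
A_BC = 319.7 mm².
A_DE = 229.1 mm².
δ_AB = 45250·235/(256·45400) = 0.9149 mm
δ_BC = 45250·297/(319.7·45400) = 0.926 mm
δ_CD = 9150·593/(736·45400) = 0.1624 mm
δ_DE = 14800·632/(229.1·45400) = 0.8995 mm
δ = Σδ_i = 2.903 mm.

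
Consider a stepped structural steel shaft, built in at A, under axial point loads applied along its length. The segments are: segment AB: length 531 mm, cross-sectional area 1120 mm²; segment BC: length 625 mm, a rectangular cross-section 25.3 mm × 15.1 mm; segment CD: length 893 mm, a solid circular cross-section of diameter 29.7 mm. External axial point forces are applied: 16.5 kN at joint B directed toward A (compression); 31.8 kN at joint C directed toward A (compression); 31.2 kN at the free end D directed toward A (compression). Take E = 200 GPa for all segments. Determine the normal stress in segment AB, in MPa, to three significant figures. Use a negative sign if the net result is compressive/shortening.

Internal axial forces (sectioning from the free end, tension +): N_CD = -31.2 kN, N_BC = -63 kN, N_AB = -79.5 kN.
σ_AB = N_AB/A_AB = -79500/1120 = -70.98 MPa.

-71.0 MPa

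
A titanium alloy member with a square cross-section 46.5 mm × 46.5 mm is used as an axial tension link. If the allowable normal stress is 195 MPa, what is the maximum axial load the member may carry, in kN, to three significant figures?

A = 2162 mm².
P_max = σ_allow · A = 195 · 2162 = 421600 N = 421.6 kN.

422 kN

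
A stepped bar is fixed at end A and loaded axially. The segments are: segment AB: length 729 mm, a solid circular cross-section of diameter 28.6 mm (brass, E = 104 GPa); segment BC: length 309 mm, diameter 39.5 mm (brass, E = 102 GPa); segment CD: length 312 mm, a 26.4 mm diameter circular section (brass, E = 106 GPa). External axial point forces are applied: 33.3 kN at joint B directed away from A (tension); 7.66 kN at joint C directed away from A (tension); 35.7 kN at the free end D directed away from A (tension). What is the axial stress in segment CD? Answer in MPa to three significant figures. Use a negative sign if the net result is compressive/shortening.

65.2 MPa

Internal axial forces (sectioning from the free end, tension +): N_CD = 35.7 kN, N_BC = 43.36 kN, N_AB = 76.66 kN.
A_CD = 547.4 mm².
σ_CD = N_CD/A_CD = 35700/547.4 = 65.22 MPa.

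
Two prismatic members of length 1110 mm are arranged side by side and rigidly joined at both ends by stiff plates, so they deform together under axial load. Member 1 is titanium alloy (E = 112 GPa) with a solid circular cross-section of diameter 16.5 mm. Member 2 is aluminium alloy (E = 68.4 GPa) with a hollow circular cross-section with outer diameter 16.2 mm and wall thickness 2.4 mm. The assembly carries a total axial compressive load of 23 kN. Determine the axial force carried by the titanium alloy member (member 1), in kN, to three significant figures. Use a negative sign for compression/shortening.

-17.7 kN

A_1 = 213.8 mm².
A_2 = 104 mm².
Equal strain + equilibrium ⇒ each member carries load in proportion to AE: A₁E₁ = 23950000 N, A₂E₂ = 7117000 N, ΣAE = 31070000 N.
F₁ = P·A₁E₁/ΣAE = -23000·23950000/31070000 = -17730 N.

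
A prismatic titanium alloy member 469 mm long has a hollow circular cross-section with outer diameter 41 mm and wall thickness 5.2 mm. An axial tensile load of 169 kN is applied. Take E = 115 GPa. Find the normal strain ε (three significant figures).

0.00251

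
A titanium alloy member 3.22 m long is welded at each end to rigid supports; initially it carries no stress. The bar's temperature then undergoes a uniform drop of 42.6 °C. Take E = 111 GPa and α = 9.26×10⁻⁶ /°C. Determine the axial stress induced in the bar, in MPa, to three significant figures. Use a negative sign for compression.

Free thermal expansion αLΔT = 9.26e-6 · 3220 · -42.6 = -1.27 mm.
The walls impose strain ε = −(-1.27)/3220 = 3.9448e-04; σ = Eε = 111000 · 3.9448e-04 = 43.79 MPa.

43.8 MPa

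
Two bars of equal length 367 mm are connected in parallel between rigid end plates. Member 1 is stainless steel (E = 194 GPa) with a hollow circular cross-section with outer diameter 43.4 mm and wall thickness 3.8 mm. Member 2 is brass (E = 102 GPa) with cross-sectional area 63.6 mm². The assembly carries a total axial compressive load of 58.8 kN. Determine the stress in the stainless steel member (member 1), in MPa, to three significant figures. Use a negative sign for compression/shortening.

-116 MPa

A_1 = 472.7 mm².
Equal strain + equilibrium ⇒ each member carries load in proportion to AE: A₁E₁ = 91710000 N, A₂E₂ = 6487000 N, ΣAE = 98200000 N.
σ₁ = P·E₁/ΣAE = -58800·194000/98200000 = -116.2 MPa.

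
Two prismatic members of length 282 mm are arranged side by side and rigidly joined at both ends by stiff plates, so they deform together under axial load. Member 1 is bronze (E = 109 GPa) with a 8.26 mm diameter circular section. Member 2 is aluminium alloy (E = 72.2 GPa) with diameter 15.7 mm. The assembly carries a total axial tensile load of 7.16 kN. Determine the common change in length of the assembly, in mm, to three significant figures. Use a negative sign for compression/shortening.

0.102 mm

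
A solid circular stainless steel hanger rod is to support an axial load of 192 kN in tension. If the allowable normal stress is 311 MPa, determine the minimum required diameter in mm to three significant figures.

28.0 mm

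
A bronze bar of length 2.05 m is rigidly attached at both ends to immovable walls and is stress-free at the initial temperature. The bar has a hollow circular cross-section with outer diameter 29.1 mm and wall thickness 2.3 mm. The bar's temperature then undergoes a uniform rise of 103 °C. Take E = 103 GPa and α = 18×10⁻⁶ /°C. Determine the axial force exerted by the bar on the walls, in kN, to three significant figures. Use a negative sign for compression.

-37.0 kN

Free thermal expansion αLΔT = 18e-6 · 2050 · 103 = 3.801 mm.
The walls impose strain ε = −(3.801)/2050 = -1.8540e-03; σ = Eε = 103000 · -1.8540e-03 = -191 MPa.
Wall reaction R = σ·A = -191·193.6 = -36980 N = -36.98 kN.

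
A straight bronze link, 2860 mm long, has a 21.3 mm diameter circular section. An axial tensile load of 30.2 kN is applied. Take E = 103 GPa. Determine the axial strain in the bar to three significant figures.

8.23e-04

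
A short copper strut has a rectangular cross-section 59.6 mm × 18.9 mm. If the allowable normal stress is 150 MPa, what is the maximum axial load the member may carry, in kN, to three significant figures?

169 kN

A = 1126 mm².
P_max = σ_allow · A = 150 · 1126 = 169000 N = 169 kN.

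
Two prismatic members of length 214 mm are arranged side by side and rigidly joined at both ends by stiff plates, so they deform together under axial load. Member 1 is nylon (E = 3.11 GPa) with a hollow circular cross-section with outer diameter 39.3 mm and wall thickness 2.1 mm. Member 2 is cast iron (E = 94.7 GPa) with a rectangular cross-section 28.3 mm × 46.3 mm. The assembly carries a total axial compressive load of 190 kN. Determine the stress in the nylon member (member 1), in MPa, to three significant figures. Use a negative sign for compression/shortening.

A_1 = 245.4 mm².
A_2 = 1310 mm².
Equal strain + equilibrium ⇒ each member carries load in proportion to AE: A₁E₁ = 763300 N, A₂E₂ = 124100000 N, ΣAE = 124800000 N.
σ₁ = P·E₁/ΣAE = -190000·3110/124800000 = -4.733 MPa.

-4.73 MPa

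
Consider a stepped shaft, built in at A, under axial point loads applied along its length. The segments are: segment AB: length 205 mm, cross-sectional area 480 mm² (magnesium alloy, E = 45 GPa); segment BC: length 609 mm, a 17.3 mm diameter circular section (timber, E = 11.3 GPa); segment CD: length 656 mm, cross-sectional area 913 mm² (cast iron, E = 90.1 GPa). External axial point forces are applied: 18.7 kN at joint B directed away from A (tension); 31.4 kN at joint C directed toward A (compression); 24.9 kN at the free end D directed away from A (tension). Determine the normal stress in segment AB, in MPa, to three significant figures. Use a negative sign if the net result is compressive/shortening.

Internal axial forces (sectioning from the free end, tension +): N_CD = 24.9 kN, N_BC = -6.5 kN, N_AB = 12.2 kN.
σ_AB = N_AB/A_AB = 12200/480 = 25.42 MPa.

25.4 MPa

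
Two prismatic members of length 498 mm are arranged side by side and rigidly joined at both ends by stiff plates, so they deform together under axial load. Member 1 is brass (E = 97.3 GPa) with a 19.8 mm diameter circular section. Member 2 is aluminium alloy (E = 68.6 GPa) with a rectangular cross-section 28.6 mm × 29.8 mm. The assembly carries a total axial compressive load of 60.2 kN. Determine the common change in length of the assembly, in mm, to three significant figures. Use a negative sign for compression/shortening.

-0.339 mm

A_1 = 307.9 mm².
A_2 = 852.3 mm².
Equal strain + equilibrium ⇒ each member carries load in proportion to AE: A₁E₁ = 29960000 N, A₂E₂ = 58470000 N, ΣAE = 88430000 N.
δ = PL/ΣAE = -60200·498/88430000 = -0.339 mm.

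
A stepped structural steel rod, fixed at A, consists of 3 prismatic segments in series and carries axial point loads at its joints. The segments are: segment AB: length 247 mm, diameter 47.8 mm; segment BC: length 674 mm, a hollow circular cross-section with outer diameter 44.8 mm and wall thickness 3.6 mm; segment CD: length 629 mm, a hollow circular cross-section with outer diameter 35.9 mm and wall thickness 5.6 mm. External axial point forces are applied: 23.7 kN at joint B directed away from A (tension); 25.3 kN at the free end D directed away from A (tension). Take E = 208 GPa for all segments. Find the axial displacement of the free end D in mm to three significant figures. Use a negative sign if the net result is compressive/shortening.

Internal axial forces (sectioning from the free end, tension +): N_CD = 25.3 kN, N_BC = 25.3 kN, N_AB = 49 kN.
A_AB = 1795 mm².
A_BC = 466 mm².
A_CD = 533.1 mm².
δ_AB = 49000·247/(1795·208000) = 0.03243 mm
δ_BC = 25300·674/(466·208000) = 0.1759 mm
δ_CD = 25300·629/(533.1·208000) = 0.1435 mm
δ = Σδ_i = 0.3519 mm.

0.352 mm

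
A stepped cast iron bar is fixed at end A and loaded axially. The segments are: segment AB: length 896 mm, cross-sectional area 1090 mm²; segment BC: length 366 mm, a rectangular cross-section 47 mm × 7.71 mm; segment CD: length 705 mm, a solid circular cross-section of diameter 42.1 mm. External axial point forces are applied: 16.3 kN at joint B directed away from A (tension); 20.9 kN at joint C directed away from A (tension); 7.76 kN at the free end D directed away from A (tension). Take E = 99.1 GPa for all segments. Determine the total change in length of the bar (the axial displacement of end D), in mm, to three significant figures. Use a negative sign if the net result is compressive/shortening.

0.705 mm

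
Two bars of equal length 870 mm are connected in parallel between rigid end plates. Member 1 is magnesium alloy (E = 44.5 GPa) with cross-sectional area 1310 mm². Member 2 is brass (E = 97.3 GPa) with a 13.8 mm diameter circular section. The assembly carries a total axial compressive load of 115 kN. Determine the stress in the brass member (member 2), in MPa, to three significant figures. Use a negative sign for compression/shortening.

-154 MPa

A_2 = 149.6 mm².
Equal strain + equilibrium ⇒ each member carries load in proportion to AE: A₁E₁ = 58300000 N, A₂E₂ = 14550000 N, ΣAE = 72850000 N.
σ₂ = P·E₂/ΣAE = -115000·97300/72850000 = -153.6 MPa.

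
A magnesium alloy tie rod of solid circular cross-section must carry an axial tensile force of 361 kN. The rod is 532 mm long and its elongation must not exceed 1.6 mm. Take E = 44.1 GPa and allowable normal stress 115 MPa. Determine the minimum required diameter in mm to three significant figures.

63.2 mm

Required area A ≥ P/σ_allow = 361000/115 = 3139 mm².
For a solid circular section, d ≥ √(4A/π) = 63.22 mm.
Elongation limit: A ≥ PL/(Eδ_allow) = 361000·532/(44100·1.6) = 2722 mm² ⇒ d ≥ 58.87 mm.
The stress limit governs.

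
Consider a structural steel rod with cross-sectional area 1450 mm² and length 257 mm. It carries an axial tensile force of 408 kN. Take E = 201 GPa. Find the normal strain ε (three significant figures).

0.00140

σ = N/A = 281.4 MPa; ε = σ/E = 281.4/201000 = 1.400e-03.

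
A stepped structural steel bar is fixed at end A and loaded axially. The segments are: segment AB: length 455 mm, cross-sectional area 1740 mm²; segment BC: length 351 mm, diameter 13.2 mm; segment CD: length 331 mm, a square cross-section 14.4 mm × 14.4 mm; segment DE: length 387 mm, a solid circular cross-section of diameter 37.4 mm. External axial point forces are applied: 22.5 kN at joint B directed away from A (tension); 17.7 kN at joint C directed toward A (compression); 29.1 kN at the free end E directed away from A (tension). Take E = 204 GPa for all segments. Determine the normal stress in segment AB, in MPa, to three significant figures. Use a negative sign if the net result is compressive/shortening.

19.5 MPa

Internal axial forces (sectioning from the free end, tension +): N_DE = 29.1 kN, N_CD = 29.1 kN, N_BC = 11.4 kN, N_AB = 33.9 kN.
σ_AB = N_AB/A_AB = 33900/1740 = 19.48 MPa.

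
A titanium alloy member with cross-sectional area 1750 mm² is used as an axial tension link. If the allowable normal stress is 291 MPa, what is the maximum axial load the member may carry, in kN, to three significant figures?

509 kN

P_max = σ_allow · A = 291 · 1750 = 509200 N = 509.2 kN.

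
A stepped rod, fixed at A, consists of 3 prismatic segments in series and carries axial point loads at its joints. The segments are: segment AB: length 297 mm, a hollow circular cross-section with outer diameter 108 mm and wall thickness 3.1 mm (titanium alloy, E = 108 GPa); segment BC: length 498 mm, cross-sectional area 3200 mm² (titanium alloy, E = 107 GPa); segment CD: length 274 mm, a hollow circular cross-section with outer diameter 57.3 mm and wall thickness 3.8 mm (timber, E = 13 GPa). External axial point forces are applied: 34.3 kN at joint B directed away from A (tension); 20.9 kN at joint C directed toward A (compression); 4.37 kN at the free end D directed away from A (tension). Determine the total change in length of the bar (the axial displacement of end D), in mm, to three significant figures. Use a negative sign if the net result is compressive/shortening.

0.168 mm

Internal axial forces (sectioning from the free end, tension +): N_CD = 4.37 kN, N_BC = -16.53 kN, N_AB = 17.77 kN.
A_AB = 1022 mm².
A_CD = 638.7 mm².
δ_AB = 17770·297/(1022·108000) = 0.04783 mm
δ_BC = -16530·498/(3200·107000) = -0.02404 mm
δ_CD = 4370·274/(638.7·13000) = 0.1442 mm
δ = Σδ_i = 0.168 mm.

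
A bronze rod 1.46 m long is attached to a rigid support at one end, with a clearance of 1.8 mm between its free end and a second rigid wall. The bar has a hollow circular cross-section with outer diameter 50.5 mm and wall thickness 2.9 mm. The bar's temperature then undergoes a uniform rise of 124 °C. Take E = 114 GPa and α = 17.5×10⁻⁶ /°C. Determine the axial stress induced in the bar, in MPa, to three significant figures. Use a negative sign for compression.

-107 MPa

Free thermal expansion αLΔT = 17.5e-6 · 1460 · 124 = 3.168 mm.
The walls engage after the gap closes; constrained expansion = 3.168 − 1.8 = 1.368 mm.
The walls impose strain ε = −(1.368)/1460 = -9.3712e-04; σ = Eε = 114000 · -9.3712e-04 = -106.8 MPa.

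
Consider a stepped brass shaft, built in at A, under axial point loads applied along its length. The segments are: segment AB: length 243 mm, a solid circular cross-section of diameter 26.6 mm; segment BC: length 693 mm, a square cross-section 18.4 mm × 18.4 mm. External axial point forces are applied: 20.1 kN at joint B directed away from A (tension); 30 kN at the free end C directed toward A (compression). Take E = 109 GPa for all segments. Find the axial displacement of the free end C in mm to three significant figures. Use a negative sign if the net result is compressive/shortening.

-0.603 mm

Internal axial forces (sectioning from the free end, tension +): N_BC = -30 kN, N_AB = -9.9 kN.
A_AB = 555.7 mm².
A_BC = 338.6 mm².
δ_AB = -9900·243/(555.7·109000) = -0.03972 mm
δ_BC = -30000·693/(338.6·109000) = -0.5634 mm
δ = Σδ_i = -0.6031 mm.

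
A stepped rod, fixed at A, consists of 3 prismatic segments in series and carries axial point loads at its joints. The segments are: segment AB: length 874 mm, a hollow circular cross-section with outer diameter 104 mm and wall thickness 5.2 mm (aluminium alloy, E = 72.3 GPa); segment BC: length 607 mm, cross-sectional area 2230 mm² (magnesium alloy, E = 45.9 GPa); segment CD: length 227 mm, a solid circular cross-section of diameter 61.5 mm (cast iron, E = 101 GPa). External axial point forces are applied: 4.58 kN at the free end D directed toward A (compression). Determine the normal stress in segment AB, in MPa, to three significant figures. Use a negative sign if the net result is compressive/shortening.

-2.84 MPa

Internal axial forces (sectioning from the free end, tension +): N_CD = -4.58 kN, N_BC = -4.58 kN, N_AB = -4.58 kN.
A_AB = 1614 mm².
σ_AB = N_AB/A_AB = -4580/1614 = -2.838 MPa.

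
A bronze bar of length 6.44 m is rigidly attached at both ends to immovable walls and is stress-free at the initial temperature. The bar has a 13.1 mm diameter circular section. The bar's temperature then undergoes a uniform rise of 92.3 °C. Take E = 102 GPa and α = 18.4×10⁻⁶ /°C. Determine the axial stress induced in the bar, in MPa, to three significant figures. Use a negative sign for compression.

Free thermal expansion αLΔT = 18.4e-6 · 6440 · 92.3 = 10.94 mm.
The walls impose strain ε = −(10.94)/6440 = -1.6983e-03; σ = Eε = 102000 · -1.6983e-03 = -173.2 MPa.

-173 MPa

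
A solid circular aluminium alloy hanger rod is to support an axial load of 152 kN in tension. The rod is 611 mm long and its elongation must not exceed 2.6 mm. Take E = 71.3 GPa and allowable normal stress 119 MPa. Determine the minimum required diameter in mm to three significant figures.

Required area A ≥ P/σ_allow = 152000/119 = 1277 mm².
For a solid circular section, d ≥ √(4A/π) = 40.33 mm.
Elongation limit: A ≥ PL/(Eδ_allow) = 152000·611/(71300·2.6) = 501 mm² ⇒ d ≥ 25.26 mm.
The stress limit governs.

40.3 mm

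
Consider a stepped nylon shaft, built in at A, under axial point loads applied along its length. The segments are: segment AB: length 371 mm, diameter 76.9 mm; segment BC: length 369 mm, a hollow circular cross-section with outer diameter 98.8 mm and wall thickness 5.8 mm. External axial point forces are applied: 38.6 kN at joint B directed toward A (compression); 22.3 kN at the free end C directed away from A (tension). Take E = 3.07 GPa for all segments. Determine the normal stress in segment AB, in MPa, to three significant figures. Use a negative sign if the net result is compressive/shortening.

-3.51 MPa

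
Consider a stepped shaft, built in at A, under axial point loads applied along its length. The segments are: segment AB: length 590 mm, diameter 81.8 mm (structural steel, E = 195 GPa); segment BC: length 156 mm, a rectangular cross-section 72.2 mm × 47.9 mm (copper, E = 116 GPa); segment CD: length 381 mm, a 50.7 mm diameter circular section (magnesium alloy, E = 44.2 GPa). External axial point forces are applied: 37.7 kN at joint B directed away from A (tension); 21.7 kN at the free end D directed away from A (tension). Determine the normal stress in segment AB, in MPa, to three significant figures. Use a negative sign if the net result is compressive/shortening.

11.3 MPa

Internal axial forces (sectioning from the free end, tension +): N_CD = 21.7 kN, N_BC = 21.7 kN, N_AB = 59.4 kN.
A_AB = 5255 mm².
σ_AB = N_AB/A_AB = 59400/5255 = 11.3 MPa.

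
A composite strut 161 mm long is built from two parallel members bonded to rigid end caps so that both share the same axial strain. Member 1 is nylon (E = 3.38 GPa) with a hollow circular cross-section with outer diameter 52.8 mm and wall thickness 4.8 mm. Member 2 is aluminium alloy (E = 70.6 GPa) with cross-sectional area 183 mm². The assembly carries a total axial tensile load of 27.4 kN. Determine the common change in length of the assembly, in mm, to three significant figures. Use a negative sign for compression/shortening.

A_1 = 723.8 mm².
Equal strain + equilibrium ⇒ each member carries load in proportion to AE: A₁E₁ = 2447000 N, A₂E₂ = 12920000 N, ΣAE = 15370000 N.
δ = PL/ΣAE = 27400·161/15370000 = 0.2871 mm.

0.287 mm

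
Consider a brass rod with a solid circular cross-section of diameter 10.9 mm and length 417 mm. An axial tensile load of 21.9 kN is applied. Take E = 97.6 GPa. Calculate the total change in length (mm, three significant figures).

A = 93.31 mm².
δ_mech = NL/(AE) = 21900·417/(93.31·97600) = 1.003 mm.

1.00 mm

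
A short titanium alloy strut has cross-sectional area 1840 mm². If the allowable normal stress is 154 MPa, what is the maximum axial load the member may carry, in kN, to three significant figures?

283 kN

P_max = σ_allow · A = 154 · 1840 = 283400 N = 283.4 kN.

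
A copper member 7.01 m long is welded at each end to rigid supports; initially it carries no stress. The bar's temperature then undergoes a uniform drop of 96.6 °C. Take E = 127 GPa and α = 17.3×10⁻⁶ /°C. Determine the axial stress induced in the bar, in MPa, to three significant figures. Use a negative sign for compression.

212 MPa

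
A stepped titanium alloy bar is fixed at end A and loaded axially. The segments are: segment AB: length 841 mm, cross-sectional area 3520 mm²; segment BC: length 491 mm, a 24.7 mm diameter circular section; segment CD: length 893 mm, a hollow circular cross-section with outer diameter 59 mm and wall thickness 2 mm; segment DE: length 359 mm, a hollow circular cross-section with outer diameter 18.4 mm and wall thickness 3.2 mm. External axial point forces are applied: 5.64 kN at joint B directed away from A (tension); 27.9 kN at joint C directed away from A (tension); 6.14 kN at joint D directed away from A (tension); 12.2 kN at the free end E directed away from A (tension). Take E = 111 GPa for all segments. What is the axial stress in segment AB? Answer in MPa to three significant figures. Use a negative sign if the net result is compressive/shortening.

14.7 MPa

Internal axial forces (sectioning from the free end, tension +): N_DE = 12.2 kN, N_CD = 18.34 kN, N_BC = 46.24 kN, N_AB = 51.88 kN.
σ_AB = N_AB/A_AB = 51880/3520 = 14.74 MPa.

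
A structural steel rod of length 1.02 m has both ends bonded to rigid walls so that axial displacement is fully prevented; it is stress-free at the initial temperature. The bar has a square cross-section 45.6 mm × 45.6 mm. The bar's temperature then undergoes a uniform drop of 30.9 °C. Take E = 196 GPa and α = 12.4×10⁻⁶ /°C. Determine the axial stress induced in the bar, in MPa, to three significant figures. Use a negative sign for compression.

75.1 MPa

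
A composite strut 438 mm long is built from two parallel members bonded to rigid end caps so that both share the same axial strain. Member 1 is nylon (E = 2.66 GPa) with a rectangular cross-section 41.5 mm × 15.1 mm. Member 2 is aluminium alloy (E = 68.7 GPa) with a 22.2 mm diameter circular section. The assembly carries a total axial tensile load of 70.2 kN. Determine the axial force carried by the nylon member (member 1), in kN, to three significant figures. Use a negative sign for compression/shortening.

A_1 = 626.6 mm².
A_2 = 387.1 mm².
Equal strain + equilibrium ⇒ each member carries load in proportion to AE: A₁E₁ = 1667000 N, A₂E₂ = 26590000 N, ΣAE = 28260000 N.
F₁ = P·A₁E₁/ΣAE = 70200·1667000/28260000 = 4141 N.

4.14 kN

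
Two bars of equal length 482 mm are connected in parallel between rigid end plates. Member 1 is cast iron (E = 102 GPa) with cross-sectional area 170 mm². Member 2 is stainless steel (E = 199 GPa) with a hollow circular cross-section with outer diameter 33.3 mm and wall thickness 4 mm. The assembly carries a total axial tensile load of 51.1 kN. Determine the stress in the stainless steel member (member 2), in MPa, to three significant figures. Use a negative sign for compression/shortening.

112 MPa

A_2 = 368.2 mm².
Equal strain + equilibrium ⇒ each member carries load in proportion to AE: A₁E₁ = 17340000 N, A₂E₂ = 73270000 N, ΣAE = 90610000 N.
σ₂ = P·E₂/ΣAE = 51100·199000/90610000 = 112.2 MPa.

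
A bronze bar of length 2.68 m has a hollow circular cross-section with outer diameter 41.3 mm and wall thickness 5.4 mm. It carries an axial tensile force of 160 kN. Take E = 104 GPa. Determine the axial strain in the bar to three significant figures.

0.00253

A = 609 mm².
σ = N/A = 262.7 MPa; ε = σ/E = 262.7/104000 = 2.526e-03.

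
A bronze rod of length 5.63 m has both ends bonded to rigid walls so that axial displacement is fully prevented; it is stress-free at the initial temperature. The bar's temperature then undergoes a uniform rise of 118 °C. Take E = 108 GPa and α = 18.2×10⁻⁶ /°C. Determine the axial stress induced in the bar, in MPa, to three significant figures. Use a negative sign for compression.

Free thermal expansion αLΔT = 18.2e-6 · 5630 · 118 = 12.09 mm.
The walls impose strain ε = −(12.09)/5630 = -2.1476e-03; σ = Eε = 108000 · -2.1476e-03 = -231.9 MPa.

-232 MPa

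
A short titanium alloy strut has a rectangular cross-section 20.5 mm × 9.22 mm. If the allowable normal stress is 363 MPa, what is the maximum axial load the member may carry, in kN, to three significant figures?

68.6 kN

A = 189 mm².
P_max = σ_allow · A = 363 · 189 = 68610 N = 68.61 kN.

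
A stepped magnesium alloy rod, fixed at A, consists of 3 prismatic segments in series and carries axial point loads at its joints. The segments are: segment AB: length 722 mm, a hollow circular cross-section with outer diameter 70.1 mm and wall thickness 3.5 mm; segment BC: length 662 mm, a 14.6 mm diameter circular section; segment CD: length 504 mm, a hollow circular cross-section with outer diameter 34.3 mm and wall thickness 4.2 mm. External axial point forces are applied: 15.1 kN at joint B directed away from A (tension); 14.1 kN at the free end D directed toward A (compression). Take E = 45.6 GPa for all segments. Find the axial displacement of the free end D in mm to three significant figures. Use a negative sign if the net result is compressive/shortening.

-1.59 mm

Internal axial forces (sectioning from the free end, tension +): N_CD = -14.1 kN, N_BC = -14.1 kN, N_AB = 1 kN.
A_AB = 732.3 mm².
A_BC = 167.4 mm².
A_CD = 397.2 mm².
δ_AB = 1000·722/(732.3·45600) = 0.02162 mm
δ_BC = -14100·662/(167.4·45600) = -1.223 mm
δ_CD = -14100·504/(397.2·45600) = -0.3924 mm
δ = Σδ_i = -1.593 mm.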